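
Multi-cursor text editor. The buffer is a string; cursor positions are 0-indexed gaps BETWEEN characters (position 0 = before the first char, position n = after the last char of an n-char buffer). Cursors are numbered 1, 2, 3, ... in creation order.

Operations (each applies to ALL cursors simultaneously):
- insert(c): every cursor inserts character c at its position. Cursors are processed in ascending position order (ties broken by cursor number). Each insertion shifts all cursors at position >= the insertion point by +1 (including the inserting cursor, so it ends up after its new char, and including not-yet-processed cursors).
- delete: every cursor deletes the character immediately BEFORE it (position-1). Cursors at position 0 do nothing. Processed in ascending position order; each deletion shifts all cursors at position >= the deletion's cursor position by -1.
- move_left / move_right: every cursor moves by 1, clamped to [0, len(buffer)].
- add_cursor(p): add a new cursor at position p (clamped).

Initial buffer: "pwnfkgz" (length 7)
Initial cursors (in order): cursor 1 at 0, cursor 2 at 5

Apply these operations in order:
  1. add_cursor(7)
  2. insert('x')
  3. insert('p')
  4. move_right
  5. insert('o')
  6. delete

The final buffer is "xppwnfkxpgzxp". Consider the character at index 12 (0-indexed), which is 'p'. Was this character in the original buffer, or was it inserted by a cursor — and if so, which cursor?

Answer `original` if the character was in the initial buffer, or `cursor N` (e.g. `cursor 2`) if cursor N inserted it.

Answer: cursor 3

Derivation:
After op 1 (add_cursor(7)): buffer="pwnfkgz" (len 7), cursors c1@0 c2@5 c3@7, authorship .......
After op 2 (insert('x')): buffer="xpwnfkxgzx" (len 10), cursors c1@1 c2@7 c3@10, authorship 1.....2..3
After op 3 (insert('p')): buffer="xppwnfkxpgzxp" (len 13), cursors c1@2 c2@9 c3@13, authorship 11.....22..33
After op 4 (move_right): buffer="xppwnfkxpgzxp" (len 13), cursors c1@3 c2@10 c3@13, authorship 11.....22..33
After op 5 (insert('o')): buffer="xppownfkxpgozxpo" (len 16), cursors c1@4 c2@12 c3@16, authorship 11.1....22.2.333
After op 6 (delete): buffer="xppwnfkxpgzxp" (len 13), cursors c1@3 c2@10 c3@13, authorship 11.....22..33
Authorship (.=original, N=cursor N): 1 1 . . . . . 2 2 . . 3 3
Index 12: author = 3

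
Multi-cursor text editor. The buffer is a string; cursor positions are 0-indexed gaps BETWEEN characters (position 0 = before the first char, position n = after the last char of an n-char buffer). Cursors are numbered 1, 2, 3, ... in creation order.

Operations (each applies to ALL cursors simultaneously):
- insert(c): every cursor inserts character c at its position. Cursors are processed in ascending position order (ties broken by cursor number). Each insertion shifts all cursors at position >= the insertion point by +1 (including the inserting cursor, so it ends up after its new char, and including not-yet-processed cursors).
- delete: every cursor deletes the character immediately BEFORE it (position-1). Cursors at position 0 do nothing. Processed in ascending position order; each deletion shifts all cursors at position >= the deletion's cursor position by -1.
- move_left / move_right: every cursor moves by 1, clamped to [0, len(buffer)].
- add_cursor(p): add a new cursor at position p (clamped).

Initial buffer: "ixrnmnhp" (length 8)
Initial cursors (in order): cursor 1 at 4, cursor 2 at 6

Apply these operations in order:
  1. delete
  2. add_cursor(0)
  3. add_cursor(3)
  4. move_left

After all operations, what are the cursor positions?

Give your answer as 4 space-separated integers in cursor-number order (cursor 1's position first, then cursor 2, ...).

After op 1 (delete): buffer="ixrmhp" (len 6), cursors c1@3 c2@4, authorship ......
After op 2 (add_cursor(0)): buffer="ixrmhp" (len 6), cursors c3@0 c1@3 c2@4, authorship ......
After op 3 (add_cursor(3)): buffer="ixrmhp" (len 6), cursors c3@0 c1@3 c4@3 c2@4, authorship ......
After op 4 (move_left): buffer="ixrmhp" (len 6), cursors c3@0 c1@2 c4@2 c2@3, authorship ......

Answer: 2 3 0 2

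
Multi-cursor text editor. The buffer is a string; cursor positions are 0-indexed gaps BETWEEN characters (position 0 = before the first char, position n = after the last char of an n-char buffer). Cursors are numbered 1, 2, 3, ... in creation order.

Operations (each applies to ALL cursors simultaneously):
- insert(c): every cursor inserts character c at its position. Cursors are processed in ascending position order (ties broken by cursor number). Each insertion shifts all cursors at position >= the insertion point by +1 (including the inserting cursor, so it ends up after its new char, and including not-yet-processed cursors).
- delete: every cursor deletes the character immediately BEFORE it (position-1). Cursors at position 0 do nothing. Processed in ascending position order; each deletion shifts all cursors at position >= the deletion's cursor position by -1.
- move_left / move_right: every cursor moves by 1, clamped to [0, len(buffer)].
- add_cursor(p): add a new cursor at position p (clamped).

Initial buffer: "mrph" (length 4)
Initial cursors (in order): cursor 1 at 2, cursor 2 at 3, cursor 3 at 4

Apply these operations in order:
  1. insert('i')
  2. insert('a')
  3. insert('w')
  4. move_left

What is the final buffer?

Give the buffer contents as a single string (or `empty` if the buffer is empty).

After op 1 (insert('i')): buffer="mripihi" (len 7), cursors c1@3 c2@5 c3@7, authorship ..1.2.3
After op 2 (insert('a')): buffer="mriapiahia" (len 10), cursors c1@4 c2@7 c3@10, authorship ..11.22.33
After op 3 (insert('w')): buffer="mriawpiawhiaw" (len 13), cursors c1@5 c2@9 c3@13, authorship ..111.222.333
After op 4 (move_left): buffer="mriawpiawhiaw" (len 13), cursors c1@4 c2@8 c3@12, authorship ..111.222.333

Answer: mriawpiawhiaw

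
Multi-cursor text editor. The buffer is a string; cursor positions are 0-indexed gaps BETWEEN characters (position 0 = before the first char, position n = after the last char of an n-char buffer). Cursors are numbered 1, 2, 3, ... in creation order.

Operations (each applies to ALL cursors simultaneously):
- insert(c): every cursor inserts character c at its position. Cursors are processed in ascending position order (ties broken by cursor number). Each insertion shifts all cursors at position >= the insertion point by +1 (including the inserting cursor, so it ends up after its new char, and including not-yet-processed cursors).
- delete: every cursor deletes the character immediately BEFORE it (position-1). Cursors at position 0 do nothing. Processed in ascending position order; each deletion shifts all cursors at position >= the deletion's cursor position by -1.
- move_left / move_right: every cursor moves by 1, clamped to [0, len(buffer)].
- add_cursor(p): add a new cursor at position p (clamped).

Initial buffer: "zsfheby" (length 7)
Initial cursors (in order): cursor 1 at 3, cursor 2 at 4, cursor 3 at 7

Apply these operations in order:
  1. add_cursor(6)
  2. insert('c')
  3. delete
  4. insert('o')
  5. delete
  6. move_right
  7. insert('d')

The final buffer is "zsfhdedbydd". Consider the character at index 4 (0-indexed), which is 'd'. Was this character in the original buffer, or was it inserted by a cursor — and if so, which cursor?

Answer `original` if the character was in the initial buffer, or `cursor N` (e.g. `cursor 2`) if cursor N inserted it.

Answer: cursor 1

Derivation:
After op 1 (add_cursor(6)): buffer="zsfheby" (len 7), cursors c1@3 c2@4 c4@6 c3@7, authorship .......
After op 2 (insert('c')): buffer="zsfchcebcyc" (len 11), cursors c1@4 c2@6 c4@9 c3@11, authorship ...1.2..4.3
After op 3 (delete): buffer="zsfheby" (len 7), cursors c1@3 c2@4 c4@6 c3@7, authorship .......
After op 4 (insert('o')): buffer="zsfohoeboyo" (len 11), cursors c1@4 c2@6 c4@9 c3@11, authorship ...1.2..4.3
After op 5 (delete): buffer="zsfheby" (len 7), cursors c1@3 c2@4 c4@6 c3@7, authorship .......
After op 6 (move_right): buffer="zsfheby" (len 7), cursors c1@4 c2@5 c3@7 c4@7, authorship .......
After op 7 (insert('d')): buffer="zsfhdedbydd" (len 11), cursors c1@5 c2@7 c3@11 c4@11, authorship ....1.2..34
Authorship (.=original, N=cursor N): . . . . 1 . 2 . . 3 4
Index 4: author = 1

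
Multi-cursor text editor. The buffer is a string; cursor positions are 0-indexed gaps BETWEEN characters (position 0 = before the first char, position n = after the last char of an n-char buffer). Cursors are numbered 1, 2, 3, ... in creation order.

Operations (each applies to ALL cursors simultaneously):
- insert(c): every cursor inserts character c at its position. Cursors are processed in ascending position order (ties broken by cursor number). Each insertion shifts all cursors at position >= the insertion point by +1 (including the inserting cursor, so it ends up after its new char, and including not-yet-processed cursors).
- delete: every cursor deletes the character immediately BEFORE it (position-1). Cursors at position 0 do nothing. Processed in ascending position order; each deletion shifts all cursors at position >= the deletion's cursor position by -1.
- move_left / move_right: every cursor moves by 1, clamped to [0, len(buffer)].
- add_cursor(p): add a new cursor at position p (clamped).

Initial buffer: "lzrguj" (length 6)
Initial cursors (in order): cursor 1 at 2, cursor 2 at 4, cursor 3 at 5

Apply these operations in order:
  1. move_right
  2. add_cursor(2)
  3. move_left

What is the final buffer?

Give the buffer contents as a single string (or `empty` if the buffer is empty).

Answer: lzrguj

Derivation:
After op 1 (move_right): buffer="lzrguj" (len 6), cursors c1@3 c2@5 c3@6, authorship ......
After op 2 (add_cursor(2)): buffer="lzrguj" (len 6), cursors c4@2 c1@3 c2@5 c3@6, authorship ......
After op 3 (move_left): buffer="lzrguj" (len 6), cursors c4@1 c1@2 c2@4 c3@5, authorship ......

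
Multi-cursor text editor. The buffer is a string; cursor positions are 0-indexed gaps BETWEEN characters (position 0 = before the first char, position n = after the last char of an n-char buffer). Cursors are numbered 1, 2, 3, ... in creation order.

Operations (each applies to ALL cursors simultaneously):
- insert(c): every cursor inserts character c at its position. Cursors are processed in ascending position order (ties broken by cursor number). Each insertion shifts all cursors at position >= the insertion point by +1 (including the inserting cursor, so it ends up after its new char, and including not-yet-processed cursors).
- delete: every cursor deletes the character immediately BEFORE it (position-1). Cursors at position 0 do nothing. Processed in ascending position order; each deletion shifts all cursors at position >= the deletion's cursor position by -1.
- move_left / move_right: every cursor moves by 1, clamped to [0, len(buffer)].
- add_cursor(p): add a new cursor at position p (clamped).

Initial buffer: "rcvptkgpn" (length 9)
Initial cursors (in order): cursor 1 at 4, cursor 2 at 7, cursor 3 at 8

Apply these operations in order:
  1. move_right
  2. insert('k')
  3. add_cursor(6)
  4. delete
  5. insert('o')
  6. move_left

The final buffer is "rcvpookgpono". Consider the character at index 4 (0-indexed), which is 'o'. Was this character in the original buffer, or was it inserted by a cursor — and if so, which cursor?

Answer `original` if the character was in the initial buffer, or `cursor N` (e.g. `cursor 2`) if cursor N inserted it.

Answer: cursor 1

Derivation:
After op 1 (move_right): buffer="rcvptkgpn" (len 9), cursors c1@5 c2@8 c3@9, authorship .........
After op 2 (insert('k')): buffer="rcvptkkgpknk" (len 12), cursors c1@6 c2@10 c3@12, authorship .....1...2.3
After op 3 (add_cursor(6)): buffer="rcvptkkgpknk" (len 12), cursors c1@6 c4@6 c2@10 c3@12, authorship .....1...2.3
After op 4 (delete): buffer="rcvpkgpn" (len 8), cursors c1@4 c4@4 c2@7 c3@8, authorship ........
After op 5 (insert('o')): buffer="rcvpookgpono" (len 12), cursors c1@6 c4@6 c2@10 c3@12, authorship ....14...2.3
After op 6 (move_left): buffer="rcvpookgpono" (len 12), cursors c1@5 c4@5 c2@9 c3@11, authorship ....14...2.3
Authorship (.=original, N=cursor N): . . . . 1 4 . . . 2 . 3
Index 4: author = 1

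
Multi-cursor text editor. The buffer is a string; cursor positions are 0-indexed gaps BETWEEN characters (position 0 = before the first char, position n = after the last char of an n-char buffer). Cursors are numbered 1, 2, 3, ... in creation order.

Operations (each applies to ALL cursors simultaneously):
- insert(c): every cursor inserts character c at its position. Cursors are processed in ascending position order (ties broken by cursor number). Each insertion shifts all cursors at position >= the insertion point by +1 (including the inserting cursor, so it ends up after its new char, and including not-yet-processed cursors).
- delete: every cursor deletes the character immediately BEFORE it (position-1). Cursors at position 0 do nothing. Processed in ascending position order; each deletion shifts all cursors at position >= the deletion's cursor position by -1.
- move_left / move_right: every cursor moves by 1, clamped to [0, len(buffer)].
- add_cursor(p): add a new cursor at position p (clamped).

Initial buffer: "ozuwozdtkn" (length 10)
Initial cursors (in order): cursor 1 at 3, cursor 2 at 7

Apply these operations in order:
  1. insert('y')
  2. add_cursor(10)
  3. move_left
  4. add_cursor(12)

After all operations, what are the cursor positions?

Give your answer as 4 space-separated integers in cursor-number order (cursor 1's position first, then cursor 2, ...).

Answer: 3 8 9 12

Derivation:
After op 1 (insert('y')): buffer="ozuywozdytkn" (len 12), cursors c1@4 c2@9, authorship ...1....2...
After op 2 (add_cursor(10)): buffer="ozuywozdytkn" (len 12), cursors c1@4 c2@9 c3@10, authorship ...1....2...
After op 3 (move_left): buffer="ozuywozdytkn" (len 12), cursors c1@3 c2@8 c3@9, authorship ...1....2...
After op 4 (add_cursor(12)): buffer="ozuywozdytkn" (len 12), cursors c1@3 c2@8 c3@9 c4@12, authorship ...1....2...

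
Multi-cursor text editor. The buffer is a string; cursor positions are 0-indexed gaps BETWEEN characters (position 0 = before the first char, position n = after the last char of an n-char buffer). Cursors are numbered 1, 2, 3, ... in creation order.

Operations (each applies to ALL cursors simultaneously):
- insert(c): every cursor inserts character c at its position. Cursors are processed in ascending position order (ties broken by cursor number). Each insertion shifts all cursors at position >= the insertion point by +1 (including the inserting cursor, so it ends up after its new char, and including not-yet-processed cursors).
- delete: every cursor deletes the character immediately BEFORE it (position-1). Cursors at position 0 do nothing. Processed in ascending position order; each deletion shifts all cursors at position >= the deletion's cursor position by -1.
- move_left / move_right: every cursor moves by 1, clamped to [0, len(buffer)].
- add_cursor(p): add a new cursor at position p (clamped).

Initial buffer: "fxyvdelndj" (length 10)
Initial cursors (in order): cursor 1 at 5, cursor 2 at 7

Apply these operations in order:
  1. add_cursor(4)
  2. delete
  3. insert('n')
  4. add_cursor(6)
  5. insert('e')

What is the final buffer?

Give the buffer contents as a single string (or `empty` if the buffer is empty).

After op 1 (add_cursor(4)): buffer="fxyvdelndj" (len 10), cursors c3@4 c1@5 c2@7, authorship ..........
After op 2 (delete): buffer="fxyendj" (len 7), cursors c1@3 c3@3 c2@4, authorship .......
After op 3 (insert('n')): buffer="fxynnenndj" (len 10), cursors c1@5 c3@5 c2@7, authorship ...13.2...
After op 4 (add_cursor(6)): buffer="fxynnenndj" (len 10), cursors c1@5 c3@5 c4@6 c2@7, authorship ...13.2...
After op 5 (insert('e')): buffer="fxynneeeenendj" (len 14), cursors c1@7 c3@7 c4@9 c2@11, authorship ...1313.422...

Answer: fxynneeeenendj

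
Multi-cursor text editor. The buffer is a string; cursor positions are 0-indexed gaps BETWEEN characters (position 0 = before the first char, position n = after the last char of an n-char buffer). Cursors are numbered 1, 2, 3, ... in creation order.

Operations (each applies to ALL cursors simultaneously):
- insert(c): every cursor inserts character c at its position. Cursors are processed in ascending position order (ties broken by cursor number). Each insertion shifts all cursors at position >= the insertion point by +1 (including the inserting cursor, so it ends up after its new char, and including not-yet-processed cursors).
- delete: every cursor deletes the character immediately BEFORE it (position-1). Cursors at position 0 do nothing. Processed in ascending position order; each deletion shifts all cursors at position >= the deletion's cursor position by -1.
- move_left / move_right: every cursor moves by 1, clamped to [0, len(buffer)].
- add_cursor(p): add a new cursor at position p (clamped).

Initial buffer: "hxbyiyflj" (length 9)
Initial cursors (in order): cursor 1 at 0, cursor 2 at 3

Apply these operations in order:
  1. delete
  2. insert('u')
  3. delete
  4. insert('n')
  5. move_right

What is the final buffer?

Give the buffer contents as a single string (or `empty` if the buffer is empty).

Answer: nhxnyiyflj

Derivation:
After op 1 (delete): buffer="hxyiyflj" (len 8), cursors c1@0 c2@2, authorship ........
After op 2 (insert('u')): buffer="uhxuyiyflj" (len 10), cursors c1@1 c2@4, authorship 1..2......
After op 3 (delete): buffer="hxyiyflj" (len 8), cursors c1@0 c2@2, authorship ........
After op 4 (insert('n')): buffer="nhxnyiyflj" (len 10), cursors c1@1 c2@4, authorship 1..2......
After op 5 (move_right): buffer="nhxnyiyflj" (len 10), cursors c1@2 c2@5, authorship 1..2......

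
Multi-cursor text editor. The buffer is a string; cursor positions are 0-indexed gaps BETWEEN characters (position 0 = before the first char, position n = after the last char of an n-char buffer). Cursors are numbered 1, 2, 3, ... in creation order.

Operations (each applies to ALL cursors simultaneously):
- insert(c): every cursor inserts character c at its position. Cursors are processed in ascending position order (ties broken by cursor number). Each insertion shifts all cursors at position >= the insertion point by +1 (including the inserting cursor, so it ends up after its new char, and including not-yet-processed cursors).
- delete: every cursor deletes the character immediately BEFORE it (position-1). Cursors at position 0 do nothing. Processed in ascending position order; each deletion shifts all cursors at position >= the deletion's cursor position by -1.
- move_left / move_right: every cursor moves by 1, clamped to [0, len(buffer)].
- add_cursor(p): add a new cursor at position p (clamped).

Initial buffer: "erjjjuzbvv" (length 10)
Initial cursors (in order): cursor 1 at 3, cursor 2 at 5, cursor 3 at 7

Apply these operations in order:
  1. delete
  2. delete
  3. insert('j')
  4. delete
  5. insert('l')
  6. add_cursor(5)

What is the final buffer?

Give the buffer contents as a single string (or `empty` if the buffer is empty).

After op 1 (delete): buffer="erjubvv" (len 7), cursors c1@2 c2@3 c3@4, authorship .......
After op 2 (delete): buffer="ebvv" (len 4), cursors c1@1 c2@1 c3@1, authorship ....
After op 3 (insert('j')): buffer="ejjjbvv" (len 7), cursors c1@4 c2@4 c3@4, authorship .123...
After op 4 (delete): buffer="ebvv" (len 4), cursors c1@1 c2@1 c3@1, authorship ....
After op 5 (insert('l')): buffer="elllbvv" (len 7), cursors c1@4 c2@4 c3@4, authorship .123...
After op 6 (add_cursor(5)): buffer="elllbvv" (len 7), cursors c1@4 c2@4 c3@4 c4@5, authorship .123...

Answer: elllbvv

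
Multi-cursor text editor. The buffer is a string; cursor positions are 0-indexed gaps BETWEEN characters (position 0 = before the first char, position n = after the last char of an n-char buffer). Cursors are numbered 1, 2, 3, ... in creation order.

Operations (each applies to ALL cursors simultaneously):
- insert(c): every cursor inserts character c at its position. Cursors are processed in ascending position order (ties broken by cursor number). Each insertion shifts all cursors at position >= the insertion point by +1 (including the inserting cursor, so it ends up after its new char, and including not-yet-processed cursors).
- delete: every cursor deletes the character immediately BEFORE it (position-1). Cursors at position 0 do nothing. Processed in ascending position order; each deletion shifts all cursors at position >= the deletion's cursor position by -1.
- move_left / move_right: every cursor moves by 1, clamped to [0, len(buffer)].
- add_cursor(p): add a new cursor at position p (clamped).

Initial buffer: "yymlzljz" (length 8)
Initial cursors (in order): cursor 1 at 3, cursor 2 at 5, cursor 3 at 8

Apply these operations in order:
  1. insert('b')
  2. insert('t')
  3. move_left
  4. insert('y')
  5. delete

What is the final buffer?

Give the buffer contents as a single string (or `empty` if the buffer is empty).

Answer: yymbtlzbtljzbt

Derivation:
After op 1 (insert('b')): buffer="yymblzbljzb" (len 11), cursors c1@4 c2@7 c3@11, authorship ...1..2...3
After op 2 (insert('t')): buffer="yymbtlzbtljzbt" (len 14), cursors c1@5 c2@9 c3@14, authorship ...11..22...33
After op 3 (move_left): buffer="yymbtlzbtljzbt" (len 14), cursors c1@4 c2@8 c3@13, authorship ...11..22...33
After op 4 (insert('y')): buffer="yymbytlzbytljzbyt" (len 17), cursors c1@5 c2@10 c3@16, authorship ...111..222...333
After op 5 (delete): buffer="yymbtlzbtljzbt" (len 14), cursors c1@4 c2@8 c3@13, authorship ...11..22...33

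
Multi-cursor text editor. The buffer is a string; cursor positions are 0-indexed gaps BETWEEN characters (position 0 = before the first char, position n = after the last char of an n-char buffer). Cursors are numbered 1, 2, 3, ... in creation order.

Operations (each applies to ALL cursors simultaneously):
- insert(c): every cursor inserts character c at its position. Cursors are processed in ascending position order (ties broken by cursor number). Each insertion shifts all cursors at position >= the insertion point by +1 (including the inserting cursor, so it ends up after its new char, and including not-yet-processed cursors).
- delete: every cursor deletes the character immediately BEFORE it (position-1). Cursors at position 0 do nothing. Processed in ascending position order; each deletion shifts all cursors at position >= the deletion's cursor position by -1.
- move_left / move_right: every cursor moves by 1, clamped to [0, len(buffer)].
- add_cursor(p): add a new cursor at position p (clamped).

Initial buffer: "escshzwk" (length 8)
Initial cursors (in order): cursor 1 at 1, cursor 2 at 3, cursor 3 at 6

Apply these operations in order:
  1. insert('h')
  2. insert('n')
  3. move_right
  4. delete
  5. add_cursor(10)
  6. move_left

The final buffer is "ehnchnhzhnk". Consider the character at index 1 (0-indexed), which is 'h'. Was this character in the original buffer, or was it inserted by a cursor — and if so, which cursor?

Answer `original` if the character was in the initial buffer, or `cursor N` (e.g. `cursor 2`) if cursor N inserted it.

After op 1 (insert('h')): buffer="ehschshzhwk" (len 11), cursors c1@2 c2@5 c3@9, authorship .1..2...3..
After op 2 (insert('n')): buffer="ehnschnshzhnwk" (len 14), cursors c1@3 c2@7 c3@12, authorship .11..22...33..
After op 3 (move_right): buffer="ehnschnshzhnwk" (len 14), cursors c1@4 c2@8 c3@13, authorship .11..22...33..
After op 4 (delete): buffer="ehnchnhzhnk" (len 11), cursors c1@3 c2@6 c3@10, authorship .11.22..33.
After op 5 (add_cursor(10)): buffer="ehnchnhzhnk" (len 11), cursors c1@3 c2@6 c3@10 c4@10, authorship .11.22..33.
After op 6 (move_left): buffer="ehnchnhzhnk" (len 11), cursors c1@2 c2@5 c3@9 c4@9, authorship .11.22..33.
Authorship (.=original, N=cursor N): . 1 1 . 2 2 . . 3 3 .
Index 1: author = 1

Answer: cursor 1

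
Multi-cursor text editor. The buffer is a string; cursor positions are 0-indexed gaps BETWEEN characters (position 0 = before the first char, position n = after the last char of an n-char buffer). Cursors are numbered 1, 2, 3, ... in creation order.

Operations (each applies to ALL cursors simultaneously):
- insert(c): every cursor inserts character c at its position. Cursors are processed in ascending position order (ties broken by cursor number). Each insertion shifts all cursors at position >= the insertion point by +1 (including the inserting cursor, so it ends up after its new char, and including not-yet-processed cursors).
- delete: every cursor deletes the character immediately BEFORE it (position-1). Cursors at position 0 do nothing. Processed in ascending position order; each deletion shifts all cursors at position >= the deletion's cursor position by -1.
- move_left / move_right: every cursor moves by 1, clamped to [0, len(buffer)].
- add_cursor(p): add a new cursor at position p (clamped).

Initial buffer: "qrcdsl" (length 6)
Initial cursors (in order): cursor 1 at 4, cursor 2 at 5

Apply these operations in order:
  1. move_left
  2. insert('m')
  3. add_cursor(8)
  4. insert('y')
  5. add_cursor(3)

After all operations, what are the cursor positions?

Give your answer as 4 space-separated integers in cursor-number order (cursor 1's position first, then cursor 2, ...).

After op 1 (move_left): buffer="qrcdsl" (len 6), cursors c1@3 c2@4, authorship ......
After op 2 (insert('m')): buffer="qrcmdmsl" (len 8), cursors c1@4 c2@6, authorship ...1.2..
After op 3 (add_cursor(8)): buffer="qrcmdmsl" (len 8), cursors c1@4 c2@6 c3@8, authorship ...1.2..
After op 4 (insert('y')): buffer="qrcmydmysly" (len 11), cursors c1@5 c2@8 c3@11, authorship ...11.22..3
After op 5 (add_cursor(3)): buffer="qrcmydmysly" (len 11), cursors c4@3 c1@5 c2@8 c3@11, authorship ...11.22..3

Answer: 5 8 11 3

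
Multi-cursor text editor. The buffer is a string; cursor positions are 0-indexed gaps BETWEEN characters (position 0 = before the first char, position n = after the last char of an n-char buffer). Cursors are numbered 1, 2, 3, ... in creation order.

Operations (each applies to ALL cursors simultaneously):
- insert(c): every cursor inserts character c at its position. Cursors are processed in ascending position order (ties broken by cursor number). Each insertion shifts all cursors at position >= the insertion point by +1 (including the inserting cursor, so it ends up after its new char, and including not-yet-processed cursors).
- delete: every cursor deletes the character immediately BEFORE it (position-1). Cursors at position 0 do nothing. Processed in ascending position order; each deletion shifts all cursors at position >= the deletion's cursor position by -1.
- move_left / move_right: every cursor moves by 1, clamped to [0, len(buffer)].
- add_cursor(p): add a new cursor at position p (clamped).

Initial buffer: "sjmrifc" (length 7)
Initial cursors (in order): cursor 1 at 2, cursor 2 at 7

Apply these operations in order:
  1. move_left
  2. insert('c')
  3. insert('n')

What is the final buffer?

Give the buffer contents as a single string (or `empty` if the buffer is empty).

Answer: scnjmrifcnc

Derivation:
After op 1 (move_left): buffer="sjmrifc" (len 7), cursors c1@1 c2@6, authorship .......
After op 2 (insert('c')): buffer="scjmrifcc" (len 9), cursors c1@2 c2@8, authorship .1.....2.
After op 3 (insert('n')): buffer="scnjmrifcnc" (len 11), cursors c1@3 c2@10, authorship .11.....22.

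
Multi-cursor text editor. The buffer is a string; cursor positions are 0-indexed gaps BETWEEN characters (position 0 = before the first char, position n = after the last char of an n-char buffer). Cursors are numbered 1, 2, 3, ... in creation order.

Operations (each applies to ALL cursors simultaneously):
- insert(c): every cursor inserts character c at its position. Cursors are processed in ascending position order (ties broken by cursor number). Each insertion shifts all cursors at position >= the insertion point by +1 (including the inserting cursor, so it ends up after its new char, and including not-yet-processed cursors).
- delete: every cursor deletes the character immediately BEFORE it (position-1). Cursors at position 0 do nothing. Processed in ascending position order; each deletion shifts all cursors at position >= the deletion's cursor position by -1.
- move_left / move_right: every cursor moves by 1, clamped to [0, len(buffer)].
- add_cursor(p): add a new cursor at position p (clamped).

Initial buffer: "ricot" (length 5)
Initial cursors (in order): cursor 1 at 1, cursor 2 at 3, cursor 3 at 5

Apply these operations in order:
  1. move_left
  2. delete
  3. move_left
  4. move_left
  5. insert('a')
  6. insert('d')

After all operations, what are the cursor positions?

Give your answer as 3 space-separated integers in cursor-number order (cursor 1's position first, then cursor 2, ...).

After op 1 (move_left): buffer="ricot" (len 5), cursors c1@0 c2@2 c3@4, authorship .....
After op 2 (delete): buffer="rct" (len 3), cursors c1@0 c2@1 c3@2, authorship ...
After op 3 (move_left): buffer="rct" (len 3), cursors c1@0 c2@0 c3@1, authorship ...
After op 4 (move_left): buffer="rct" (len 3), cursors c1@0 c2@0 c3@0, authorship ...
After op 5 (insert('a')): buffer="aaarct" (len 6), cursors c1@3 c2@3 c3@3, authorship 123...
After op 6 (insert('d')): buffer="aaadddrct" (len 9), cursors c1@6 c2@6 c3@6, authorship 123123...

Answer: 6 6 6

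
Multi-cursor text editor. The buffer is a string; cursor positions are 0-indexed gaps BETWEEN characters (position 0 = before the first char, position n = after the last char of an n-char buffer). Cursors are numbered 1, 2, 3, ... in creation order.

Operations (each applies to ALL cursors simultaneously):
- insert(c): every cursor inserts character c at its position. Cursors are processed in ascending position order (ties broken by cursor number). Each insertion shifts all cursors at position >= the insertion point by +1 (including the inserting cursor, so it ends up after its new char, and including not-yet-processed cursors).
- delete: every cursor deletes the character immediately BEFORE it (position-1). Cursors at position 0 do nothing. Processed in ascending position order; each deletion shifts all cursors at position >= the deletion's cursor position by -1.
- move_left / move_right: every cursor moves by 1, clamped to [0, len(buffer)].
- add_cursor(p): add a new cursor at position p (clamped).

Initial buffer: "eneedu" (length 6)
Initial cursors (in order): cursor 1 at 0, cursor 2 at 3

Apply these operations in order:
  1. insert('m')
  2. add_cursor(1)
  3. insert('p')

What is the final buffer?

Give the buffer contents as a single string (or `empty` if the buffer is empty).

After op 1 (insert('m')): buffer="menemedu" (len 8), cursors c1@1 c2@5, authorship 1...2...
After op 2 (add_cursor(1)): buffer="menemedu" (len 8), cursors c1@1 c3@1 c2@5, authorship 1...2...
After op 3 (insert('p')): buffer="mppenempedu" (len 11), cursors c1@3 c3@3 c2@8, authorship 113...22...

Answer: mppenempedu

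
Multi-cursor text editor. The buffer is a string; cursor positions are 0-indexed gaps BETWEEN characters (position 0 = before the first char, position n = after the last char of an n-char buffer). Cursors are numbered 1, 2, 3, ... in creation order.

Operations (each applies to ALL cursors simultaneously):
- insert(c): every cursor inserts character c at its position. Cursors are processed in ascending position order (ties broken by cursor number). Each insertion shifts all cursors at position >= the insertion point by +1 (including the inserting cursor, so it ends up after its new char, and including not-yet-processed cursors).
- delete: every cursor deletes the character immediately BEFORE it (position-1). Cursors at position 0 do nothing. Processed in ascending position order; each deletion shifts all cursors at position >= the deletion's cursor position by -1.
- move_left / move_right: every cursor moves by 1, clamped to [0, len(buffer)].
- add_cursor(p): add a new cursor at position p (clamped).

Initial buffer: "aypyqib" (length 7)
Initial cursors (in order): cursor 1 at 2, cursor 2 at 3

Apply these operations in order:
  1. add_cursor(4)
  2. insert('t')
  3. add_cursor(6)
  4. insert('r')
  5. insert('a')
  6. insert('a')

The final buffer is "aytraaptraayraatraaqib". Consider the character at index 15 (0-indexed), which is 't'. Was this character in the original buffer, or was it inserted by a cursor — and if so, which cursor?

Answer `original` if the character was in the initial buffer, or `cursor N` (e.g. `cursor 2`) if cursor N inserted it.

After op 1 (add_cursor(4)): buffer="aypyqib" (len 7), cursors c1@2 c2@3 c3@4, authorship .......
After op 2 (insert('t')): buffer="aytptytqib" (len 10), cursors c1@3 c2@5 c3@7, authorship ..1.2.3...
After op 3 (add_cursor(6)): buffer="aytptytqib" (len 10), cursors c1@3 c2@5 c4@6 c3@7, authorship ..1.2.3...
After op 4 (insert('r')): buffer="aytrptryrtrqib" (len 14), cursors c1@4 c2@7 c4@9 c3@11, authorship ..11.22.433...
After op 5 (insert('a')): buffer="aytraptrayratraqib" (len 18), cursors c1@5 c2@9 c4@12 c3@15, authorship ..111.222.44333...
After op 6 (insert('a')): buffer="aytraaptraayraatraaqib" (len 22), cursors c1@6 c2@11 c4@15 c3@19, authorship ..1111.2222.4443333...
Authorship (.=original, N=cursor N): . . 1 1 1 1 . 2 2 2 2 . 4 4 4 3 3 3 3 . . .
Index 15: author = 3

Answer: cursor 3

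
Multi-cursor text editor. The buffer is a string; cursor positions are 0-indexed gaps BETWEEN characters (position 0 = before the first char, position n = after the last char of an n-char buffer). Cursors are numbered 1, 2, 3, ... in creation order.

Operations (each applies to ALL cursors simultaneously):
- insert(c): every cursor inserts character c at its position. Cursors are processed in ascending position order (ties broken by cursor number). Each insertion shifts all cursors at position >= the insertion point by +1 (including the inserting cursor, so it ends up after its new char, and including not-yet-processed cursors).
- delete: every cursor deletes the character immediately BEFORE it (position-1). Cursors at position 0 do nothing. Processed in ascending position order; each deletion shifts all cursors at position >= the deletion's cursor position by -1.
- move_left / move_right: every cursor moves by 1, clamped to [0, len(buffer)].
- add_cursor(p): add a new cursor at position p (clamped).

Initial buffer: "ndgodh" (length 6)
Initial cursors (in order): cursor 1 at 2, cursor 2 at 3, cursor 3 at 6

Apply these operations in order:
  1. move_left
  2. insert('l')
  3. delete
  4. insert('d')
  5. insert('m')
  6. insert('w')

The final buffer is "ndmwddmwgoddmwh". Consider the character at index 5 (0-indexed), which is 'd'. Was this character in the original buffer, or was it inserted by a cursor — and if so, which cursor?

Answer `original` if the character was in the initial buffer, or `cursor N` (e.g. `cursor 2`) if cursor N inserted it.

After op 1 (move_left): buffer="ndgodh" (len 6), cursors c1@1 c2@2 c3@5, authorship ......
After op 2 (insert('l')): buffer="nldlgodlh" (len 9), cursors c1@2 c2@4 c3@8, authorship .1.2...3.
After op 3 (delete): buffer="ndgodh" (len 6), cursors c1@1 c2@2 c3@5, authorship ......
After op 4 (insert('d')): buffer="ndddgoddh" (len 9), cursors c1@2 c2@4 c3@8, authorship .1.2...3.
After op 5 (insert('m')): buffer="ndmddmgoddmh" (len 12), cursors c1@3 c2@6 c3@11, authorship .11.22...33.
After op 6 (insert('w')): buffer="ndmwddmwgoddmwh" (len 15), cursors c1@4 c2@8 c3@14, authorship .111.222...333.
Authorship (.=original, N=cursor N): . 1 1 1 . 2 2 2 . . . 3 3 3 .
Index 5: author = 2

Answer: cursor 2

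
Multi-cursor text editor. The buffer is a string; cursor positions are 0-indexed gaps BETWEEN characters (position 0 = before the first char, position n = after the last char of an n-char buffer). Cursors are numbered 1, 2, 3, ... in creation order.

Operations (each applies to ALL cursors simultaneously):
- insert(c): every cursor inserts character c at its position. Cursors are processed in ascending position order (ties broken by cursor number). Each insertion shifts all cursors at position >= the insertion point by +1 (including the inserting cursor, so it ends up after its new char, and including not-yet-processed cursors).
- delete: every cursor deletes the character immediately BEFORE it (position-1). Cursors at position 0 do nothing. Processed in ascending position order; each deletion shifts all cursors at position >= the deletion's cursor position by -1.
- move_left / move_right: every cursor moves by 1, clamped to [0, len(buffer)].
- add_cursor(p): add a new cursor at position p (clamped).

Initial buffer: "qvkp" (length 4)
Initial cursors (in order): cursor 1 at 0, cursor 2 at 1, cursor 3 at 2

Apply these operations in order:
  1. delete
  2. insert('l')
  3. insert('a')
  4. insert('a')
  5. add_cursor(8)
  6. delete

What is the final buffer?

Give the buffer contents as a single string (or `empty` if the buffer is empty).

Answer: lllaakp

Derivation:
After op 1 (delete): buffer="kp" (len 2), cursors c1@0 c2@0 c3@0, authorship ..
After op 2 (insert('l')): buffer="lllkp" (len 5), cursors c1@3 c2@3 c3@3, authorship 123..
After op 3 (insert('a')): buffer="lllaaakp" (len 8), cursors c1@6 c2@6 c3@6, authorship 123123..
After op 4 (insert('a')): buffer="lllaaaaaakp" (len 11), cursors c1@9 c2@9 c3@9, authorship 123123123..
After op 5 (add_cursor(8)): buffer="lllaaaaaakp" (len 11), cursors c4@8 c1@9 c2@9 c3@9, authorship 123123123..
After op 6 (delete): buffer="lllaakp" (len 7), cursors c1@5 c2@5 c3@5 c4@5, authorship 12312..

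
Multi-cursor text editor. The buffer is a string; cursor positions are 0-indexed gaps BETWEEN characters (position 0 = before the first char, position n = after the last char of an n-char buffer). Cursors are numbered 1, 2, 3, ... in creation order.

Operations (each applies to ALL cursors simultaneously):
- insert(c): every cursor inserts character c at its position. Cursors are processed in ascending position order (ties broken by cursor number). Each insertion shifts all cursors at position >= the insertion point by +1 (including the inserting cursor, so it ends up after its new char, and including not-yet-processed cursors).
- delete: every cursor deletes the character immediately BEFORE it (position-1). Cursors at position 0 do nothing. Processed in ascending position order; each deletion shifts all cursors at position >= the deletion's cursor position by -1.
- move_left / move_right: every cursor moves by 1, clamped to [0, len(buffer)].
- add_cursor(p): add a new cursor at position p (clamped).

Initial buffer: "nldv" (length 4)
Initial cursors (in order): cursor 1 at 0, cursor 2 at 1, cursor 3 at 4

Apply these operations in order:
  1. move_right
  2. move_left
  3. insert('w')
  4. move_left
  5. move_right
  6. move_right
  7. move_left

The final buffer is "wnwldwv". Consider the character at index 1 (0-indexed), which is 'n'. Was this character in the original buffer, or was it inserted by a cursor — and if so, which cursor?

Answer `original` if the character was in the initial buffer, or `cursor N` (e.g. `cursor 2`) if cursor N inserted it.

After op 1 (move_right): buffer="nldv" (len 4), cursors c1@1 c2@2 c3@4, authorship ....
After op 2 (move_left): buffer="nldv" (len 4), cursors c1@0 c2@1 c3@3, authorship ....
After op 3 (insert('w')): buffer="wnwldwv" (len 7), cursors c1@1 c2@3 c3@6, authorship 1.2..3.
After op 4 (move_left): buffer="wnwldwv" (len 7), cursors c1@0 c2@2 c3@5, authorship 1.2..3.
After op 5 (move_right): buffer="wnwldwv" (len 7), cursors c1@1 c2@3 c3@6, authorship 1.2..3.
After op 6 (move_right): buffer="wnwldwv" (len 7), cursors c1@2 c2@4 c3@7, authorship 1.2..3.
After op 7 (move_left): buffer="wnwldwv" (len 7), cursors c1@1 c2@3 c3@6, authorship 1.2..3.
Authorship (.=original, N=cursor N): 1 . 2 . . 3 .
Index 1: author = original

Answer: original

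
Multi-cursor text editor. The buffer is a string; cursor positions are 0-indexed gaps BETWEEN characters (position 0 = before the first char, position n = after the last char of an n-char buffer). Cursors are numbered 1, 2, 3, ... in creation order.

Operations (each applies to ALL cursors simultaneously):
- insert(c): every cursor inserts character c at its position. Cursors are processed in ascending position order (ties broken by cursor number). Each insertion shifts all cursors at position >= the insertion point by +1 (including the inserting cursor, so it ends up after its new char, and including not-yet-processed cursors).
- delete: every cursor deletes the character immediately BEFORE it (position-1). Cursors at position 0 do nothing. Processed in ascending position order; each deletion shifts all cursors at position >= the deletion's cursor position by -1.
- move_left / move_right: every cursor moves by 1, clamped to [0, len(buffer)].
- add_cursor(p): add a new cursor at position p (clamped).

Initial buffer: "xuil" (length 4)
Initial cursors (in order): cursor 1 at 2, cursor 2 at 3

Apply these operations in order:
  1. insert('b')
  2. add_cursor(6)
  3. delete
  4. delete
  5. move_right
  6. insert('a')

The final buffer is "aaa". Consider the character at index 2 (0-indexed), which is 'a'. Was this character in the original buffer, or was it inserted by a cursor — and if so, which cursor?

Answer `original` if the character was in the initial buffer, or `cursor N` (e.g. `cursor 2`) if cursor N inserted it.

After op 1 (insert('b')): buffer="xubibl" (len 6), cursors c1@3 c2@5, authorship ..1.2.
After op 2 (add_cursor(6)): buffer="xubibl" (len 6), cursors c1@3 c2@5 c3@6, authorship ..1.2.
After op 3 (delete): buffer="xui" (len 3), cursors c1@2 c2@3 c3@3, authorship ...
After op 4 (delete): buffer="" (len 0), cursors c1@0 c2@0 c3@0, authorship 
After op 5 (move_right): buffer="" (len 0), cursors c1@0 c2@0 c3@0, authorship 
After op 6 (insert('a')): buffer="aaa" (len 3), cursors c1@3 c2@3 c3@3, authorship 123
Authorship (.=original, N=cursor N): 1 2 3
Index 2: author = 3

Answer: cursor 3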